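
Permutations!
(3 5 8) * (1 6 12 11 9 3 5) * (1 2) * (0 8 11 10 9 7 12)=(0 8 5 11 7 12 10 9 3 2 1 6)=[8, 6, 1, 2, 4, 11, 0, 12, 5, 3, 9, 7, 10]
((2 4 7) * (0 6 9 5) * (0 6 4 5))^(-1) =(0 9 6 5 2 7 4)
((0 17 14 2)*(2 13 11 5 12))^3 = (0 13 12 17 11 2 14 5)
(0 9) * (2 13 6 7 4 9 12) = (0 12 2 13 6 7 4 9) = [12, 1, 13, 3, 9, 5, 7, 4, 8, 0, 10, 11, 2, 6]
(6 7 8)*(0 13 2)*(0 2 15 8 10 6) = (0 13 15 8)(6 7 10) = [13, 1, 2, 3, 4, 5, 7, 10, 0, 9, 6, 11, 12, 15, 14, 8]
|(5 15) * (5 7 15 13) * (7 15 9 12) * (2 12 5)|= |(15)(2 12 7 9 5 13)|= 6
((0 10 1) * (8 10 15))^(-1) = ((0 15 8 10 1))^(-1) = (0 1 10 8 15)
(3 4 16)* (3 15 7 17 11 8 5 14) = (3 4 16 15 7 17 11 8 5 14) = [0, 1, 2, 4, 16, 14, 6, 17, 5, 9, 10, 8, 12, 13, 3, 7, 15, 11]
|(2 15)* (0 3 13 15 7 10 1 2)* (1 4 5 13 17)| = |(0 3 17 1 2 7 10 4 5 13 15)| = 11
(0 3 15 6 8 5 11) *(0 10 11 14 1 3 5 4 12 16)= (0 5 14 1 3 15 6 8 4 12 16)(10 11)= [5, 3, 2, 15, 12, 14, 8, 7, 4, 9, 11, 10, 16, 13, 1, 6, 0]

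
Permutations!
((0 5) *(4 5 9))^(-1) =((0 9 4 5))^(-1) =(0 5 4 9)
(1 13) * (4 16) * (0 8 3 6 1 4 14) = (0 8 3 6 1 13 4 16 14) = [8, 13, 2, 6, 16, 5, 1, 7, 3, 9, 10, 11, 12, 4, 0, 15, 14]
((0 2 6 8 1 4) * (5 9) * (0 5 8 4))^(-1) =((0 2 6 4 5 9 8 1))^(-1) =(0 1 8 9 5 4 6 2)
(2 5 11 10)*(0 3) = (0 3)(2 5 11 10) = [3, 1, 5, 0, 4, 11, 6, 7, 8, 9, 2, 10]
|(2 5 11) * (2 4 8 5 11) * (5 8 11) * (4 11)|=|(11)(2 5)|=2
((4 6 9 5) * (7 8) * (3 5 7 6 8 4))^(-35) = ((3 5)(4 8 6 9 7))^(-35) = (9)(3 5)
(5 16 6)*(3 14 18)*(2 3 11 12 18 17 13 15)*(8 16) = [0, 1, 3, 14, 4, 8, 5, 7, 16, 9, 10, 12, 18, 15, 17, 2, 6, 13, 11] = (2 3 14 17 13 15)(5 8 16 6)(11 12 18)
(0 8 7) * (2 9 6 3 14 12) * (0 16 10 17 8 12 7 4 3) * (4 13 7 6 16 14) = (0 12 2 9 16 10 17 8 13 7 14 6)(3 4) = [12, 1, 9, 4, 3, 5, 0, 14, 13, 16, 17, 11, 2, 7, 6, 15, 10, 8]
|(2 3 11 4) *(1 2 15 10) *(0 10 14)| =|(0 10 1 2 3 11 4 15 14)| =9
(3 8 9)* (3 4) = [0, 1, 2, 8, 3, 5, 6, 7, 9, 4] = (3 8 9 4)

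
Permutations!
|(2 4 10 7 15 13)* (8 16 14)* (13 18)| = |(2 4 10 7 15 18 13)(8 16 14)| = 21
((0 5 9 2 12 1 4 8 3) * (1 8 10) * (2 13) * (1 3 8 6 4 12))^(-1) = ((0 5 9 13 2 1 12 6 4 10 3))^(-1) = (0 3 10 4 6 12 1 2 13 9 5)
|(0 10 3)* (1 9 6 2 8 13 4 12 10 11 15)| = 13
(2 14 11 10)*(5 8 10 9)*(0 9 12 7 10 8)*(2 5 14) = (0 9 14 11 12 7 10 5) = [9, 1, 2, 3, 4, 0, 6, 10, 8, 14, 5, 12, 7, 13, 11]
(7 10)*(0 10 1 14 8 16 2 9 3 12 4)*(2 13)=(0 10 7 1 14 8 16 13 2 9 3 12 4)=[10, 14, 9, 12, 0, 5, 6, 1, 16, 3, 7, 11, 4, 2, 8, 15, 13]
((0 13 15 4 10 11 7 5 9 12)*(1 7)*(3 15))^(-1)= ((0 13 3 15 4 10 11 1 7 5 9 12))^(-1)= (0 12 9 5 7 1 11 10 4 15 3 13)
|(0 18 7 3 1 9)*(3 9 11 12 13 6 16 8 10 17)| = 20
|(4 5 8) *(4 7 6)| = |(4 5 8 7 6)| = 5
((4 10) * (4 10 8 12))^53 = (4 12 8)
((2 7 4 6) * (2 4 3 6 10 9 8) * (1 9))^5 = (1 3 9 6 8 4 2 10 7)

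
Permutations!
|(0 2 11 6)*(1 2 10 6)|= 3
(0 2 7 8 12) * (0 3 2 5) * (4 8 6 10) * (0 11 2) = (0 5 11 2 7 6 10 4 8 12 3) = [5, 1, 7, 0, 8, 11, 10, 6, 12, 9, 4, 2, 3]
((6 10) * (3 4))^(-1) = (3 4)(6 10)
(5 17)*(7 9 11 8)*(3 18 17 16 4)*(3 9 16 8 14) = (3 18 17 5 8 7 16 4 9 11 14) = [0, 1, 2, 18, 9, 8, 6, 16, 7, 11, 10, 14, 12, 13, 3, 15, 4, 5, 17]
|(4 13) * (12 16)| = |(4 13)(12 16)| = 2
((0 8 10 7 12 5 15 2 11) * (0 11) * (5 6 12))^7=(15)(6 12)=((0 8 10 7 5 15 2)(6 12))^7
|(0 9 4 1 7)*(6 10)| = |(0 9 4 1 7)(6 10)| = 10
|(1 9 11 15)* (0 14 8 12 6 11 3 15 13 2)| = |(0 14 8 12 6 11 13 2)(1 9 3 15)| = 8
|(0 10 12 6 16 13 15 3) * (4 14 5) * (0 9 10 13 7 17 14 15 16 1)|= 15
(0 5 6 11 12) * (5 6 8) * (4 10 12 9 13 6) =(0 4 10 12)(5 8)(6 11 9 13) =[4, 1, 2, 3, 10, 8, 11, 7, 5, 13, 12, 9, 0, 6]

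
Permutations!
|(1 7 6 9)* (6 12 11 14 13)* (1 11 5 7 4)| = 30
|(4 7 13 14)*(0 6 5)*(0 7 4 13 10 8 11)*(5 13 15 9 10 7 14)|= 10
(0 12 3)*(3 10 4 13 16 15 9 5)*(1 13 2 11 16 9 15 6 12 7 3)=(0 7 3)(1 13 9 5)(2 11 16 6 12 10 4)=[7, 13, 11, 0, 2, 1, 12, 3, 8, 5, 4, 16, 10, 9, 14, 15, 6]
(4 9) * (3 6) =[0, 1, 2, 6, 9, 5, 3, 7, 8, 4] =(3 6)(4 9)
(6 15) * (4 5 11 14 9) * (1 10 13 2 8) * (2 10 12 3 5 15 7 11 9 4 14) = (1 12 3 5 9 14 4 15 6 7 11 2 8)(10 13) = [0, 12, 8, 5, 15, 9, 7, 11, 1, 14, 13, 2, 3, 10, 4, 6]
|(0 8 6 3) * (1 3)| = 5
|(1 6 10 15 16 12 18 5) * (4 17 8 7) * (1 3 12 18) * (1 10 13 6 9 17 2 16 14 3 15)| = |(1 9 17 8 7 4 2 16 18 5 15 14 3 12 10)(6 13)| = 30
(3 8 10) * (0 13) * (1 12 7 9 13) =[1, 12, 2, 8, 4, 5, 6, 9, 10, 13, 3, 11, 7, 0] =(0 1 12 7 9 13)(3 8 10)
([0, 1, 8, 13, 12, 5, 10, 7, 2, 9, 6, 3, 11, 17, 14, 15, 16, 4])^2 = (3 17 12)(4 11 13)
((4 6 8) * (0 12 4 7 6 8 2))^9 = ((0 12 4 8 7 6 2))^9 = (0 4 7 2 12 8 6)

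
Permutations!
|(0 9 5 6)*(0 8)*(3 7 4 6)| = 8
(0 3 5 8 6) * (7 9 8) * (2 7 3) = (0 2 7 9 8 6)(3 5) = [2, 1, 7, 5, 4, 3, 0, 9, 6, 8]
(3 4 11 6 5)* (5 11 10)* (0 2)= [2, 1, 0, 4, 10, 3, 11, 7, 8, 9, 5, 6]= (0 2)(3 4 10 5)(6 11)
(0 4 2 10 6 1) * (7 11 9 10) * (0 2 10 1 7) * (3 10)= [4, 2, 0, 10, 3, 5, 7, 11, 8, 1, 6, 9]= (0 4 3 10 6 7 11 9 1 2)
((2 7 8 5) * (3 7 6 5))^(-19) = (2 5 6)(3 8 7)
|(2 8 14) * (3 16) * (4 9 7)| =|(2 8 14)(3 16)(4 9 7)| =6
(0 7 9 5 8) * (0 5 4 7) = (4 7 9)(5 8) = [0, 1, 2, 3, 7, 8, 6, 9, 5, 4]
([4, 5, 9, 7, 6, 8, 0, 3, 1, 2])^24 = (9)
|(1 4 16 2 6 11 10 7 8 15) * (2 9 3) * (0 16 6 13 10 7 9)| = |(0 16)(1 4 6 11 7 8 15)(2 13 10 9 3)| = 70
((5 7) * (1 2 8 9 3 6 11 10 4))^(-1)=((1 2 8 9 3 6 11 10 4)(5 7))^(-1)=(1 4 10 11 6 3 9 8 2)(5 7)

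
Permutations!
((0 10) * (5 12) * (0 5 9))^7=((0 10 5 12 9))^7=(0 5 9 10 12)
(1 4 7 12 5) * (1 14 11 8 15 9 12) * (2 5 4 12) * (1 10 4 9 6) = (1 12 9 2 5 14 11 8 15 6)(4 7 10) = [0, 12, 5, 3, 7, 14, 1, 10, 15, 2, 4, 8, 9, 13, 11, 6]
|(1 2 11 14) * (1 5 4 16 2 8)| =|(1 8)(2 11 14 5 4 16)| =6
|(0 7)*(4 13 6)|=6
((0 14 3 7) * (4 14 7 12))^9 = ((0 7)(3 12 4 14))^9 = (0 7)(3 12 4 14)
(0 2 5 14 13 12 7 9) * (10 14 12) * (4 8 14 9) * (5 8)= (0 2 8 14 13 10 9)(4 5 12 7)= [2, 1, 8, 3, 5, 12, 6, 4, 14, 0, 9, 11, 7, 10, 13]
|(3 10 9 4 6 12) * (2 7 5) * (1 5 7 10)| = |(1 5 2 10 9 4 6 12 3)| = 9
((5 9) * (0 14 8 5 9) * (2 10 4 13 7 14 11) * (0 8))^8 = (14)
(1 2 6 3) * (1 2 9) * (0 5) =(0 5)(1 9)(2 6 3) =[5, 9, 6, 2, 4, 0, 3, 7, 8, 1]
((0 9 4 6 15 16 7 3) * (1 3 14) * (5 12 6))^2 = ((0 9 4 5 12 6 15 16 7 14 1 3))^2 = (0 4 12 15 7 1)(3 9 5 6 16 14)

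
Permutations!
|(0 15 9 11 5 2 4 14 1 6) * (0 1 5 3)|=20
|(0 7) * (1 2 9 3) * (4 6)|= 4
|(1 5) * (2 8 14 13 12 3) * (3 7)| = 14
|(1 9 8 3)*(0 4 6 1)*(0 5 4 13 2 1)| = 10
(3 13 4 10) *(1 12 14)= (1 12 14)(3 13 4 10)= [0, 12, 2, 13, 10, 5, 6, 7, 8, 9, 3, 11, 14, 4, 1]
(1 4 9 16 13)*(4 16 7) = (1 16 13)(4 9 7) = [0, 16, 2, 3, 9, 5, 6, 4, 8, 7, 10, 11, 12, 1, 14, 15, 13]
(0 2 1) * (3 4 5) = (0 2 1)(3 4 5) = [2, 0, 1, 4, 5, 3]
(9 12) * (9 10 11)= (9 12 10 11)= [0, 1, 2, 3, 4, 5, 6, 7, 8, 12, 11, 9, 10]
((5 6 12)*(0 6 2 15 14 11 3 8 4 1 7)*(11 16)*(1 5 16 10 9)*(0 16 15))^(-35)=((0 6 12 15 14 10 9 1 7 16 11 3 8 4 5 2))^(-35)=(0 4 11 1 14 6 5 3 7 10 12 2 8 16 9 15)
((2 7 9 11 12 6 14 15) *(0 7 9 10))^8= (0 10 7)(2 9 11 12 6 14 15)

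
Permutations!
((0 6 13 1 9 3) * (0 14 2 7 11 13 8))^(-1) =((0 6 8)(1 9 3 14 2 7 11 13))^(-1) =(0 8 6)(1 13 11 7 2 14 3 9)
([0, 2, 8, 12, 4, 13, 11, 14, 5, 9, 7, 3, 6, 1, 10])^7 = [0, 8, 5, 11, 4, 1, 12, 14, 13, 9, 7, 6, 3, 2, 10]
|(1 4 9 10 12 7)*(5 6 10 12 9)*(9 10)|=7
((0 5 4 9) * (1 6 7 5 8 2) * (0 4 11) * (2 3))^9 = (11)(4 9)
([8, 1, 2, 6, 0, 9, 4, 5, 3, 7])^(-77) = (0 6 8 4 3)(5 9 7)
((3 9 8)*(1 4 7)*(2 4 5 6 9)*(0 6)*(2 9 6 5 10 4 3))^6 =((0 5)(1 10 4 7)(2 3 9 8))^6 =(1 4)(2 9)(3 8)(7 10)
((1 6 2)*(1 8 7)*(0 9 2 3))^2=((0 9 2 8 7 1 6 3))^2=(0 2 7 6)(1 3 9 8)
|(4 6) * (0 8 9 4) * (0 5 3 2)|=8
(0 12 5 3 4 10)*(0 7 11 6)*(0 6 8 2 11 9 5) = (0 12)(2 11 8)(3 4 10 7 9 5) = [12, 1, 11, 4, 10, 3, 6, 9, 2, 5, 7, 8, 0]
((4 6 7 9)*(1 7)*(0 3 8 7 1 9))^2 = (0 8)(3 7)(4 9 6)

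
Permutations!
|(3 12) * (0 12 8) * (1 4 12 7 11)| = |(0 7 11 1 4 12 3 8)| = 8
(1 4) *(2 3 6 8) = (1 4)(2 3 6 8) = [0, 4, 3, 6, 1, 5, 8, 7, 2]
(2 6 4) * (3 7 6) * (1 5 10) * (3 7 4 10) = (1 5 3 4 2 7 6 10) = [0, 5, 7, 4, 2, 3, 10, 6, 8, 9, 1]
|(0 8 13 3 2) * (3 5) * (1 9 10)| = 6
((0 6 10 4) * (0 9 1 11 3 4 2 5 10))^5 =((0 6)(1 11 3 4 9)(2 5 10))^5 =(11)(0 6)(2 10 5)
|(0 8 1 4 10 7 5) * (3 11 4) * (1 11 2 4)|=|(0 8 11 1 3 2 4 10 7 5)|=10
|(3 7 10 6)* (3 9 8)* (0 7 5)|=|(0 7 10 6 9 8 3 5)|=8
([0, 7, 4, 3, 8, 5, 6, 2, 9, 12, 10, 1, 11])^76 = (1 8)(2 12)(4 11)(7 9)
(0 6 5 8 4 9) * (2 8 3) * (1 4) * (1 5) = (0 6 1 4 9)(2 8 5 3) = [6, 4, 8, 2, 9, 3, 1, 7, 5, 0]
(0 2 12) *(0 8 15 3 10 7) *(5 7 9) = (0 2 12 8 15 3 10 9 5 7) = [2, 1, 12, 10, 4, 7, 6, 0, 15, 5, 9, 11, 8, 13, 14, 3]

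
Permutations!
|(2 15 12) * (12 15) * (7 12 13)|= 4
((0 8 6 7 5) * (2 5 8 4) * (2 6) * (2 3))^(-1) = ((0 4 6 7 8 3 2 5))^(-1) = (0 5 2 3 8 7 6 4)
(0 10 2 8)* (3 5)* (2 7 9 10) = (0 2 8)(3 5)(7 9 10) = [2, 1, 8, 5, 4, 3, 6, 9, 0, 10, 7]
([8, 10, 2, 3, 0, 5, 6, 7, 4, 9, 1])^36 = [0, 1, 2, 3, 4, 5, 6, 7, 8, 9, 10]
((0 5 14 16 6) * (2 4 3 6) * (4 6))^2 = (0 14 2)(5 16 6)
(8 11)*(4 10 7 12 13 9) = (4 10 7 12 13 9)(8 11) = [0, 1, 2, 3, 10, 5, 6, 12, 11, 4, 7, 8, 13, 9]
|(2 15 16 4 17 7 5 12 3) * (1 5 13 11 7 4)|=42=|(1 5 12 3 2 15 16)(4 17)(7 13 11)|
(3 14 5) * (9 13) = (3 14 5)(9 13) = [0, 1, 2, 14, 4, 3, 6, 7, 8, 13, 10, 11, 12, 9, 5]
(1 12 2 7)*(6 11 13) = (1 12 2 7)(6 11 13) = [0, 12, 7, 3, 4, 5, 11, 1, 8, 9, 10, 13, 2, 6]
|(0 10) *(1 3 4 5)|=|(0 10)(1 3 4 5)|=4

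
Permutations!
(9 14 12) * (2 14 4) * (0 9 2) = (0 9 4)(2 14 12) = [9, 1, 14, 3, 0, 5, 6, 7, 8, 4, 10, 11, 2, 13, 12]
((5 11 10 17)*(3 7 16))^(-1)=((3 7 16)(5 11 10 17))^(-1)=(3 16 7)(5 17 10 11)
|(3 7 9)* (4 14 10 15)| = 12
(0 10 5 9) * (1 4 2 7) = (0 10 5 9)(1 4 2 7) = [10, 4, 7, 3, 2, 9, 6, 1, 8, 0, 5]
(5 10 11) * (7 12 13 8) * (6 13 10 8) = (5 8 7 12 10 11)(6 13) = [0, 1, 2, 3, 4, 8, 13, 12, 7, 9, 11, 5, 10, 6]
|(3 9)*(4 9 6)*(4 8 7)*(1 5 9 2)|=9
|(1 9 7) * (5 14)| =6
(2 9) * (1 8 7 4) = [0, 8, 9, 3, 1, 5, 6, 4, 7, 2] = (1 8 7 4)(2 9)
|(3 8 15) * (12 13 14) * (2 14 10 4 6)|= 21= |(2 14 12 13 10 4 6)(3 8 15)|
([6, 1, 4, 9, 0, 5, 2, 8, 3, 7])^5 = (0 6 2 4)(3 9 7 8)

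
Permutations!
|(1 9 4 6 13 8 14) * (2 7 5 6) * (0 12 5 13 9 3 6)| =30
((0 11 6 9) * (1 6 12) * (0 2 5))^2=((0 11 12 1 6 9 2 5))^2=(0 12 6 2)(1 9 5 11)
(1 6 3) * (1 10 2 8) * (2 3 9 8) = (1 6 9 8)(3 10) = [0, 6, 2, 10, 4, 5, 9, 7, 1, 8, 3]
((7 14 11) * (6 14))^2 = (6 11)(7 14)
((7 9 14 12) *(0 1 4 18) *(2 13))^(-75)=((0 1 4 18)(2 13)(7 9 14 12))^(-75)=(0 1 4 18)(2 13)(7 9 14 12)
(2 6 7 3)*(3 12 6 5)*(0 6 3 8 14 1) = [6, 0, 5, 2, 4, 8, 7, 12, 14, 9, 10, 11, 3, 13, 1] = (0 6 7 12 3 2 5 8 14 1)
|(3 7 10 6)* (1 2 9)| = |(1 2 9)(3 7 10 6)| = 12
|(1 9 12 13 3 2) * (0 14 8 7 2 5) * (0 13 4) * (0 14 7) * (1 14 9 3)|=|(0 7 2 14 8)(1 3 5 13)(4 9 12)|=60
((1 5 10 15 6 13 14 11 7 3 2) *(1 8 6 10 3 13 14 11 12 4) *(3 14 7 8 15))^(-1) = (1 4 12 14 5)(2 3 10 15)(6 8 11 13 7)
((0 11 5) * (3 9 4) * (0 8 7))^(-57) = ((0 11 5 8 7)(3 9 4))^(-57) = (0 8 11 7 5)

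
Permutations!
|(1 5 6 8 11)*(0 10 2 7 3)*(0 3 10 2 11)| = 9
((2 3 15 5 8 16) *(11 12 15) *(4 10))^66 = (2 11 15 8)(3 12 5 16)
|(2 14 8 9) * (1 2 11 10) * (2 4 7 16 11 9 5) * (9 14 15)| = 6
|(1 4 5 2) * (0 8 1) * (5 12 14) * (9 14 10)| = |(0 8 1 4 12 10 9 14 5 2)| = 10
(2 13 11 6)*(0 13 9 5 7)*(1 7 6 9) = (0 13 11 9 5 6 2 1 7) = [13, 7, 1, 3, 4, 6, 2, 0, 8, 5, 10, 9, 12, 11]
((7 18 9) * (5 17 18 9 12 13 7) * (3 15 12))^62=(3 18 17 5 9 7 13 12 15)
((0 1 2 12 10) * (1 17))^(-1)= (0 10 12 2 1 17)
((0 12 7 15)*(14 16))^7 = ((0 12 7 15)(14 16))^7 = (0 15 7 12)(14 16)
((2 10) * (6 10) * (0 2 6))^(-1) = (0 2)(6 10)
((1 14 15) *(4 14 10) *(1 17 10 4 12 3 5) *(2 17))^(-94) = (1 10 14 3 2)(4 12 15 5 17)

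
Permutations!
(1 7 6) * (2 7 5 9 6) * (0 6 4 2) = (0 6 1 5 9 4 2 7) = [6, 5, 7, 3, 2, 9, 1, 0, 8, 4]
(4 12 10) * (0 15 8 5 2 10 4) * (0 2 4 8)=(0 15)(2 10)(4 12 8 5)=[15, 1, 10, 3, 12, 4, 6, 7, 5, 9, 2, 11, 8, 13, 14, 0]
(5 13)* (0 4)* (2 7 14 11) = (0 4)(2 7 14 11)(5 13) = [4, 1, 7, 3, 0, 13, 6, 14, 8, 9, 10, 2, 12, 5, 11]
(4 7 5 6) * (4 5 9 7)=(5 6)(7 9)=[0, 1, 2, 3, 4, 6, 5, 9, 8, 7]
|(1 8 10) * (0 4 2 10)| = |(0 4 2 10 1 8)| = 6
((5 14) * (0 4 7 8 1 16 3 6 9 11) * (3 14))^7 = ((0 4 7 8 1 16 14 5 3 6 9 11))^7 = (0 5 7 6 1 11 14 4 3 8 9 16)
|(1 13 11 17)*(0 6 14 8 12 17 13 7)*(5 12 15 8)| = 8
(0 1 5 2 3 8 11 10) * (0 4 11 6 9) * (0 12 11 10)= (0 1 5 2 3 8 6 9 12 11)(4 10)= [1, 5, 3, 8, 10, 2, 9, 7, 6, 12, 4, 0, 11]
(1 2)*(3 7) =[0, 2, 1, 7, 4, 5, 6, 3] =(1 2)(3 7)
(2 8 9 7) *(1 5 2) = (1 5 2 8 9 7) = [0, 5, 8, 3, 4, 2, 6, 1, 9, 7]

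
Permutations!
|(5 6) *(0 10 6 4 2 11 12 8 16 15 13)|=12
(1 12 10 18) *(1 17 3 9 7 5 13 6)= [0, 12, 2, 9, 4, 13, 1, 5, 8, 7, 18, 11, 10, 6, 14, 15, 16, 3, 17]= (1 12 10 18 17 3 9 7 5 13 6)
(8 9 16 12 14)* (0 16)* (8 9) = (0 16 12 14 9) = [16, 1, 2, 3, 4, 5, 6, 7, 8, 0, 10, 11, 14, 13, 9, 15, 12]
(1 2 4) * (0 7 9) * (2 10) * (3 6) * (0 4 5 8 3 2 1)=(0 7 9 4)(1 10)(2 5 8 3 6)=[7, 10, 5, 6, 0, 8, 2, 9, 3, 4, 1]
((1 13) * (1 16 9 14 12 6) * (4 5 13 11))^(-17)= (1 5 9 6 4 16 12 11 13 14)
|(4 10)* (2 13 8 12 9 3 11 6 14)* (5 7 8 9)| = 28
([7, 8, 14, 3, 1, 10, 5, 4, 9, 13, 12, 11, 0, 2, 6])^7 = (0 2 7 14 4 6 1 5 8 10 9 12 13)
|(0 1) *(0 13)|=3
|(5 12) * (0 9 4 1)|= 4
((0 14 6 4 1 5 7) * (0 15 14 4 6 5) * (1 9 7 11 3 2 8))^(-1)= (0 1 8 2 3 11 5 14 15 7 9 4)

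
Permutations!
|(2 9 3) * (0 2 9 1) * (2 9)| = 5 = |(0 9 3 2 1)|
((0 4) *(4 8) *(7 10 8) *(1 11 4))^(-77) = (11)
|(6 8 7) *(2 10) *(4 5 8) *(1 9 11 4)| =|(1 9 11 4 5 8 7 6)(2 10)| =8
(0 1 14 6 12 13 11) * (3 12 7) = [1, 14, 2, 12, 4, 5, 7, 3, 8, 9, 10, 0, 13, 11, 6] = (0 1 14 6 7 3 12 13 11)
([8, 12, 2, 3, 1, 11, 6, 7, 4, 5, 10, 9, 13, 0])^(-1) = [13, 4, 2, 3, 8, 9, 6, 7, 0, 11, 10, 5, 1, 12]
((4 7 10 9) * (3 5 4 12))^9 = (3 4 10 12 5 7 9)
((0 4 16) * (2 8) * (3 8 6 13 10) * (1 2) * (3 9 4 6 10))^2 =((0 6 13 3 8 1 2 10 9 4 16))^2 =(0 13 8 2 9 16 6 3 1 10 4)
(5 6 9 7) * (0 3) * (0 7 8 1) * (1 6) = [3, 0, 2, 7, 4, 1, 9, 5, 6, 8] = (0 3 7 5 1)(6 9 8)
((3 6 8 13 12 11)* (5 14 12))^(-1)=(3 11 12 14 5 13 8 6)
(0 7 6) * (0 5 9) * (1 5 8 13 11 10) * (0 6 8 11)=[7, 5, 2, 3, 4, 9, 11, 8, 13, 6, 1, 10, 12, 0]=(0 7 8 13)(1 5 9 6 11 10)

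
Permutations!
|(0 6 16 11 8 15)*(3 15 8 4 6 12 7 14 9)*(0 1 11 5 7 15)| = |(0 12 15 1 11 4 6 16 5 7 14 9 3)| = 13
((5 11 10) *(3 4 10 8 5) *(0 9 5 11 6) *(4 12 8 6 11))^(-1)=(0 6 11 5 9)(3 10 4 8 12)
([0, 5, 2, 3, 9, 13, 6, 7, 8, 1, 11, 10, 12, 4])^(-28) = [0, 13, 2, 3, 1, 4, 6, 7, 8, 5, 10, 11, 12, 9]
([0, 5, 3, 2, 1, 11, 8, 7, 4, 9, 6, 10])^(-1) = (1 4 8 6 10 11 5)(2 3)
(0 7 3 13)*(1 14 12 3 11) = (0 7 11 1 14 12 3 13) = [7, 14, 2, 13, 4, 5, 6, 11, 8, 9, 10, 1, 3, 0, 12]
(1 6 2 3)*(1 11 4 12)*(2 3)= (1 6 3 11 4 12)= [0, 6, 2, 11, 12, 5, 3, 7, 8, 9, 10, 4, 1]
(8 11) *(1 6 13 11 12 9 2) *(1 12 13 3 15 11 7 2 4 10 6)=(2 12 9 4 10 6 3 15 11 8 13 7)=[0, 1, 12, 15, 10, 5, 3, 2, 13, 4, 6, 8, 9, 7, 14, 11]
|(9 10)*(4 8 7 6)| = 4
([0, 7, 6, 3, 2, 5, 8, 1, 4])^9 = [0, 7, 6, 3, 2, 5, 8, 1, 4]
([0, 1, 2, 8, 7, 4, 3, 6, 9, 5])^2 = (3 9 4 6 8 5 7)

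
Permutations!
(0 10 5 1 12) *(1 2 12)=(0 10 5 2 12)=[10, 1, 12, 3, 4, 2, 6, 7, 8, 9, 5, 11, 0]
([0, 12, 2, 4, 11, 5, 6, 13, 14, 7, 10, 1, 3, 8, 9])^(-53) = [0, 3, 2, 11, 1, 5, 6, 8, 9, 13, 10, 12, 4, 14, 7]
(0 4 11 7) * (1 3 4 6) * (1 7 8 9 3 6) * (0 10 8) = [1, 6, 2, 4, 11, 5, 7, 10, 9, 3, 8, 0] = (0 1 6 7 10 8 9 3 4 11)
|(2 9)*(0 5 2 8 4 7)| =7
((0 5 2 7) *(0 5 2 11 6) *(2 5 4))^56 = (11)(2 4 7)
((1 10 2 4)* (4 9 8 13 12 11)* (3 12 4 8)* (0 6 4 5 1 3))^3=(0 3 8 1 9 4 11 5 2 6 12 13 10)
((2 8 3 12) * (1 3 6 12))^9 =((1 3)(2 8 6 12))^9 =(1 3)(2 8 6 12)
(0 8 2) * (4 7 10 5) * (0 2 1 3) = (0 8 1 3)(4 7 10 5) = [8, 3, 2, 0, 7, 4, 6, 10, 1, 9, 5]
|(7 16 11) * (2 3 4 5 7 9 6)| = |(2 3 4 5 7 16 11 9 6)| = 9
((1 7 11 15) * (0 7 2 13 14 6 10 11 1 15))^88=(15)(0 10 14 2 7 11 6 13 1)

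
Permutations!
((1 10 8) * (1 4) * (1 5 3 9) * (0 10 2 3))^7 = ((0 10 8 4 5)(1 2 3 9))^7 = (0 8 5 10 4)(1 9 3 2)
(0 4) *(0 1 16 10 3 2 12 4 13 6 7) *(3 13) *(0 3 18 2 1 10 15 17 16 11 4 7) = (0 18 2 12 7 3 1 11 4 10 13 6)(15 17 16) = [18, 11, 12, 1, 10, 5, 0, 3, 8, 9, 13, 4, 7, 6, 14, 17, 15, 16, 2]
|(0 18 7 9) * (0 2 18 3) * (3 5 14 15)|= 20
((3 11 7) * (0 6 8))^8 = ((0 6 8)(3 11 7))^8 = (0 8 6)(3 7 11)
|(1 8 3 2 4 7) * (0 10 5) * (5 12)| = 12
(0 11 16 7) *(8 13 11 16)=(0 16 7)(8 13 11)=[16, 1, 2, 3, 4, 5, 6, 0, 13, 9, 10, 8, 12, 11, 14, 15, 7]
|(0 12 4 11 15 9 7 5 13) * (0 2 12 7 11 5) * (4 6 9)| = 18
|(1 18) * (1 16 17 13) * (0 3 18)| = |(0 3 18 16 17 13 1)| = 7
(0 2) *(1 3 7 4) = (0 2)(1 3 7 4) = [2, 3, 0, 7, 1, 5, 6, 4]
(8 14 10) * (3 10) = [0, 1, 2, 10, 4, 5, 6, 7, 14, 9, 8, 11, 12, 13, 3] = (3 10 8 14)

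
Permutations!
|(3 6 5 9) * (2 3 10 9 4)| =10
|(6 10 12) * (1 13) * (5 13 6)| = 6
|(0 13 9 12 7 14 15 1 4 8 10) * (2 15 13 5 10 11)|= 30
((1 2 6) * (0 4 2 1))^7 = (0 6 2 4)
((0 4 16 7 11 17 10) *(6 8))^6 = ((0 4 16 7 11 17 10)(6 8))^6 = (0 10 17 11 7 16 4)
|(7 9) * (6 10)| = 2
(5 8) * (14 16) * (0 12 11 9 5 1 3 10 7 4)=[12, 3, 2, 10, 0, 8, 6, 4, 1, 5, 7, 9, 11, 13, 16, 15, 14]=(0 12 11 9 5 8 1 3 10 7 4)(14 16)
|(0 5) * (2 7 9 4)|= 4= |(0 5)(2 7 9 4)|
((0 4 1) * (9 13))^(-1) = (0 1 4)(9 13)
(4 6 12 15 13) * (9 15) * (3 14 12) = [0, 1, 2, 14, 6, 5, 3, 7, 8, 15, 10, 11, 9, 4, 12, 13] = (3 14 12 9 15 13 4 6)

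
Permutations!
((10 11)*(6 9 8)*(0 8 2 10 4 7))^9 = (11)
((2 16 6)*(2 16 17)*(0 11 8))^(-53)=((0 11 8)(2 17)(6 16))^(-53)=(0 11 8)(2 17)(6 16)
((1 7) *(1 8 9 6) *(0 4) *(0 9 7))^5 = ((0 4 9 6 1)(7 8))^5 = (9)(7 8)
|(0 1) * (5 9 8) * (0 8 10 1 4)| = 10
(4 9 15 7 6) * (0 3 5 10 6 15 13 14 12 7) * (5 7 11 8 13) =(0 3 7 15)(4 9 5 10 6)(8 13 14 12 11) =[3, 1, 2, 7, 9, 10, 4, 15, 13, 5, 6, 8, 11, 14, 12, 0]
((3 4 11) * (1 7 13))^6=(13)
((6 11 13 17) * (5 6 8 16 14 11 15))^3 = ((5 6 15)(8 16 14 11 13 17))^3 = (8 11)(13 16)(14 17)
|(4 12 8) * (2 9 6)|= 3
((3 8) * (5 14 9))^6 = ((3 8)(5 14 9))^6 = (14)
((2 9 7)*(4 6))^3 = (9)(4 6)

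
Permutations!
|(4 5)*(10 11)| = 2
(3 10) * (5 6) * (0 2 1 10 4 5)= (0 2 1 10 3 4 5 6)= [2, 10, 1, 4, 5, 6, 0, 7, 8, 9, 3]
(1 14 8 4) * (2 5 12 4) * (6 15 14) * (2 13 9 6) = [0, 2, 5, 3, 1, 12, 15, 7, 13, 6, 10, 11, 4, 9, 8, 14] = (1 2 5 12 4)(6 15 14 8 13 9)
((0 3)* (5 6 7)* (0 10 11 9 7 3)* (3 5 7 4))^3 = ((3 10 11 9 4)(5 6))^3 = (3 9 10 4 11)(5 6)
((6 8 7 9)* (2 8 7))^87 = ((2 8)(6 7 9))^87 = (9)(2 8)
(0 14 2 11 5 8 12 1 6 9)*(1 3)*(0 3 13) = (0 14 2 11 5 8 12 13)(1 6 9 3) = [14, 6, 11, 1, 4, 8, 9, 7, 12, 3, 10, 5, 13, 0, 2]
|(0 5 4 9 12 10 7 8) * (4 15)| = |(0 5 15 4 9 12 10 7 8)| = 9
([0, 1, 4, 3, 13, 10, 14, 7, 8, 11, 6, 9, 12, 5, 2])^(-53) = (2 5 14 13 6 4 10)(9 11)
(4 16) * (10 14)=(4 16)(10 14)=[0, 1, 2, 3, 16, 5, 6, 7, 8, 9, 14, 11, 12, 13, 10, 15, 4]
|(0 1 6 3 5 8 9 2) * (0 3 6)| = |(0 1)(2 3 5 8 9)| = 10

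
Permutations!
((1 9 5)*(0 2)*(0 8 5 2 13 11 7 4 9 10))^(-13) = (0 1 8 9 7 13 10 5 2 4 11)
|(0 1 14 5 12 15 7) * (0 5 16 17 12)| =|(0 1 14 16 17 12 15 7 5)| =9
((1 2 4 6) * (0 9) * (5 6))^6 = ((0 9)(1 2 4 5 6))^6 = (9)(1 2 4 5 6)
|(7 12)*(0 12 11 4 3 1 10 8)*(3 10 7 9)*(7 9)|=21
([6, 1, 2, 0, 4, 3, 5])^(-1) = (0 3 5 6)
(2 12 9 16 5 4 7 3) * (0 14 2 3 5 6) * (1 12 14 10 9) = (0 10 9 16 6)(1 12)(2 14)(4 7 5) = [10, 12, 14, 3, 7, 4, 0, 5, 8, 16, 9, 11, 1, 13, 2, 15, 6]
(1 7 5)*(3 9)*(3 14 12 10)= (1 7 5)(3 9 14 12 10)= [0, 7, 2, 9, 4, 1, 6, 5, 8, 14, 3, 11, 10, 13, 12]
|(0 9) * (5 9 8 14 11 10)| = |(0 8 14 11 10 5 9)| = 7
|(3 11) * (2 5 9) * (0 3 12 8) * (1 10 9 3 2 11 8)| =5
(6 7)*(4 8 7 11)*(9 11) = [0, 1, 2, 3, 8, 5, 9, 6, 7, 11, 10, 4] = (4 8 7 6 9 11)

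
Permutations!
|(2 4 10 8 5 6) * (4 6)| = |(2 6)(4 10 8 5)| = 4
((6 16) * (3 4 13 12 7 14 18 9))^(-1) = ((3 4 13 12 7 14 18 9)(6 16))^(-1) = (3 9 18 14 7 12 13 4)(6 16)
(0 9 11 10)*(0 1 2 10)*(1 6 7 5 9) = (0 1 2 10 6 7 5 9 11) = [1, 2, 10, 3, 4, 9, 7, 5, 8, 11, 6, 0]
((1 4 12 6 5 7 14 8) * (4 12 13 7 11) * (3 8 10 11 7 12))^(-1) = ((1 3 8)(4 13 12 6 5 7 14 10 11))^(-1) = (1 8 3)(4 11 10 14 7 5 6 12 13)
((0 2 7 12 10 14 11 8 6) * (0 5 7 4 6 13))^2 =(0 4 5 12 14 8)(2 6 7 10 11 13)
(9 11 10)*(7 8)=(7 8)(9 11 10)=[0, 1, 2, 3, 4, 5, 6, 8, 7, 11, 9, 10]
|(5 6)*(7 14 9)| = 6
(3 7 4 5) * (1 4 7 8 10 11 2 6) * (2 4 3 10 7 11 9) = (1 3 8 7 11 4 5 10 9 2 6) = [0, 3, 6, 8, 5, 10, 1, 11, 7, 2, 9, 4]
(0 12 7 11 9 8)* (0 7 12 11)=(12)(0 11 9 8 7)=[11, 1, 2, 3, 4, 5, 6, 0, 7, 8, 10, 9, 12]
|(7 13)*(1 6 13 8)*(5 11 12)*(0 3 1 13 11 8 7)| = 9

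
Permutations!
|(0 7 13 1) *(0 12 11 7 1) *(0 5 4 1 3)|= 14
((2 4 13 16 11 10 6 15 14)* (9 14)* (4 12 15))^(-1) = ((2 12 15 9 14)(4 13 16 11 10 6))^(-1) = (2 14 9 15 12)(4 6 10 11 16 13)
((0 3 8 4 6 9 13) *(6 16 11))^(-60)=(0 4 6)(3 16 9)(8 11 13)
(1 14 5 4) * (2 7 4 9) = (1 14 5 9 2 7 4) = [0, 14, 7, 3, 1, 9, 6, 4, 8, 2, 10, 11, 12, 13, 5]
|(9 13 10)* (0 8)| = 6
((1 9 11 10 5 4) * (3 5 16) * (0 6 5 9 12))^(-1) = ((0 6 5 4 1 12)(3 9 11 10 16))^(-1) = (0 12 1 4 5 6)(3 16 10 11 9)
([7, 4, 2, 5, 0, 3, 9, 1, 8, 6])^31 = (0 4 1 7)(3 5)(6 9)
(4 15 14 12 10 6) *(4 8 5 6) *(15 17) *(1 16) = (1 16)(4 17 15 14 12 10)(5 6 8) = [0, 16, 2, 3, 17, 6, 8, 7, 5, 9, 4, 11, 10, 13, 12, 14, 1, 15]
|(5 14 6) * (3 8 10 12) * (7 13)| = |(3 8 10 12)(5 14 6)(7 13)| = 12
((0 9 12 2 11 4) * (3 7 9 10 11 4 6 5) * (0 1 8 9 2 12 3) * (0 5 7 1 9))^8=((12)(0 10 11 6 7 2 4 9 3 1 8))^8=(12)(0 3 2 11 8 9 7 10 1 4 6)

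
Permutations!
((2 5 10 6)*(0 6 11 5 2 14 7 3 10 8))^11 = (0 14 3 11 8 6 7 10 5)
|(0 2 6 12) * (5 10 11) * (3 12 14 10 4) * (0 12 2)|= |(2 6 14 10 11 5 4 3)|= 8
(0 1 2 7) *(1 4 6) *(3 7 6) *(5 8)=(0 4 3 7)(1 2 6)(5 8)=[4, 2, 6, 7, 3, 8, 1, 0, 5]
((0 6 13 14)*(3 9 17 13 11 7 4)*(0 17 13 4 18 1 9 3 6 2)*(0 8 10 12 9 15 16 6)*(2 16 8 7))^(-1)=(0 4 17 14 13 9 12 10 8 15 1 18 7 2 11 6 16)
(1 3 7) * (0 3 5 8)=[3, 5, 2, 7, 4, 8, 6, 1, 0]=(0 3 7 1 5 8)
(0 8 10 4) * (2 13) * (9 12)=(0 8 10 4)(2 13)(9 12)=[8, 1, 13, 3, 0, 5, 6, 7, 10, 12, 4, 11, 9, 2]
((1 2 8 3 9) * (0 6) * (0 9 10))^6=(0 3 2 9)(1 6 10 8)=((0 6 9 1 2 8 3 10))^6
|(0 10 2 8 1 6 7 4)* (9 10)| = 9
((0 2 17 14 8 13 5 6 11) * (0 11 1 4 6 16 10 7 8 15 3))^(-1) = ((0 2 17 14 15 3)(1 4 6)(5 16 10 7 8 13))^(-1) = (0 3 15 14 17 2)(1 6 4)(5 13 8 7 10 16)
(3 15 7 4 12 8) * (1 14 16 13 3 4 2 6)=[0, 14, 6, 15, 12, 5, 1, 2, 4, 9, 10, 11, 8, 3, 16, 7, 13]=(1 14 16 13 3 15 7 2 6)(4 12 8)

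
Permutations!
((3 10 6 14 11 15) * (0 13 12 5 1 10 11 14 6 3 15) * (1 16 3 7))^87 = ((0 13 12 5 16 3 11)(1 10 7))^87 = (0 5 11 12 3 13 16)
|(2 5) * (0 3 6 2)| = |(0 3 6 2 5)| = 5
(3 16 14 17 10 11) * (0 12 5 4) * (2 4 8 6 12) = (0 2 4)(3 16 14 17 10 11)(5 8 6 12) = [2, 1, 4, 16, 0, 8, 12, 7, 6, 9, 11, 3, 5, 13, 17, 15, 14, 10]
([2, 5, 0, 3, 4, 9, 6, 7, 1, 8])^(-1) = (0 2)(1 8 9 5)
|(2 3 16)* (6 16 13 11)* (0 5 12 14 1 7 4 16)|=13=|(0 5 12 14 1 7 4 16 2 3 13 11 6)|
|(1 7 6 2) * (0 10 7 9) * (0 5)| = 8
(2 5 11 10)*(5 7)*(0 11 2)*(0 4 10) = (0 11)(2 7 5)(4 10) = [11, 1, 7, 3, 10, 2, 6, 5, 8, 9, 4, 0]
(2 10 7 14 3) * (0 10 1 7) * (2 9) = (0 10)(1 7 14 3 9 2) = [10, 7, 1, 9, 4, 5, 6, 14, 8, 2, 0, 11, 12, 13, 3]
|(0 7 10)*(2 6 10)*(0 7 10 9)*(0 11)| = 7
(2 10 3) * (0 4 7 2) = [4, 1, 10, 0, 7, 5, 6, 2, 8, 9, 3] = (0 4 7 2 10 3)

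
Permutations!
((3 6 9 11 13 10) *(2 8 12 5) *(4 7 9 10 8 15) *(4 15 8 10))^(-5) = (15)(2 5 12 8)(3 7 13 6 9 10 4 11)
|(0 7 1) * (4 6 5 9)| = 12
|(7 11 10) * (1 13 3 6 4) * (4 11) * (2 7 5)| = |(1 13 3 6 11 10 5 2 7 4)| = 10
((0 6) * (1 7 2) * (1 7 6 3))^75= ((0 3 1 6)(2 7))^75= (0 6 1 3)(2 7)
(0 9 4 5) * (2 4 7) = [9, 1, 4, 3, 5, 0, 6, 2, 8, 7] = (0 9 7 2 4 5)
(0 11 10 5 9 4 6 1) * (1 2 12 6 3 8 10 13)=(0 11 13 1)(2 12 6)(3 8 10 5 9 4)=[11, 0, 12, 8, 3, 9, 2, 7, 10, 4, 5, 13, 6, 1]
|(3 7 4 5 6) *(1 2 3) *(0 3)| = |(0 3 7 4 5 6 1 2)| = 8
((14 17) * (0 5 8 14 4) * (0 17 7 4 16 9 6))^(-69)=((0 5 8 14 7 4 17 16 9 6))^(-69)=(0 5 8 14 7 4 17 16 9 6)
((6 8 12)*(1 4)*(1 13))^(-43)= (1 13 4)(6 12 8)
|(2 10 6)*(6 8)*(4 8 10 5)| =5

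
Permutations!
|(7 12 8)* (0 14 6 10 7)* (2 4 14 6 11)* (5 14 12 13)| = |(0 6 10 7 13 5 14 11 2 4 12 8)| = 12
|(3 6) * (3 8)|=|(3 6 8)|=3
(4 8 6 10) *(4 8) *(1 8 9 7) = (1 8 6 10 9 7) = [0, 8, 2, 3, 4, 5, 10, 1, 6, 7, 9]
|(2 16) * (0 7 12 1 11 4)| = 6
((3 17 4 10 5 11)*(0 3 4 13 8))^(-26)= (0 8 13 17 3)(4 5)(10 11)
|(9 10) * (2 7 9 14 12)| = |(2 7 9 10 14 12)| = 6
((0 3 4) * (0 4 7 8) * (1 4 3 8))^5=(0 8)(1 4 3 7)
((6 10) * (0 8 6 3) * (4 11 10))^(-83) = (0 8 6 4 11 10 3)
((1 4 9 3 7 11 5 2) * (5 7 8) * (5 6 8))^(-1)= (1 2 5 3 9 4)(6 8)(7 11)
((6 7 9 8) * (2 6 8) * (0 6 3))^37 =((0 6 7 9 2 3))^37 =(0 6 7 9 2 3)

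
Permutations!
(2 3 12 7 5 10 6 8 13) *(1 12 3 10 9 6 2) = (1 12 7 5 9 6 8 13)(2 10) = [0, 12, 10, 3, 4, 9, 8, 5, 13, 6, 2, 11, 7, 1]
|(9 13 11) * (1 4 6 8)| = 12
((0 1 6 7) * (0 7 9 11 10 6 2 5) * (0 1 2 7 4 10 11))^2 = (11)(0 5 7 10 9 2 1 4 6)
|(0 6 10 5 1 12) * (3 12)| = 7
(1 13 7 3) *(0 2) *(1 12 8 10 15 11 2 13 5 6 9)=(0 13 7 3 12 8 10 15 11 2)(1 5 6 9)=[13, 5, 0, 12, 4, 6, 9, 3, 10, 1, 15, 2, 8, 7, 14, 11]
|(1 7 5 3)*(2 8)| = 4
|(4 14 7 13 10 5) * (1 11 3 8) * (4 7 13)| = |(1 11 3 8)(4 14 13 10 5 7)| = 12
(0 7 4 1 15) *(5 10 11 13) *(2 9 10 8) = [7, 15, 9, 3, 1, 8, 6, 4, 2, 10, 11, 13, 12, 5, 14, 0] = (0 7 4 1 15)(2 9 10 11 13 5 8)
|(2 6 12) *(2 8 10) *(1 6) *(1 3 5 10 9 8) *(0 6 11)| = |(0 6 12 1 11)(2 3 5 10)(8 9)| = 20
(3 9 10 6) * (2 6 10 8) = (10)(2 6 3 9 8) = [0, 1, 6, 9, 4, 5, 3, 7, 2, 8, 10]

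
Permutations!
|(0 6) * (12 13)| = |(0 6)(12 13)| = 2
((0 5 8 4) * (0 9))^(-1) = (0 9 4 8 5)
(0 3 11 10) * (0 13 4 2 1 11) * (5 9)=[3, 11, 1, 0, 2, 9, 6, 7, 8, 5, 13, 10, 12, 4]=(0 3)(1 11 10 13 4 2)(5 9)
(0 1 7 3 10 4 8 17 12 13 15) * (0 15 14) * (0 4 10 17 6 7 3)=(0 1 3 17 12 13 14 4 8 6 7)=[1, 3, 2, 17, 8, 5, 7, 0, 6, 9, 10, 11, 13, 14, 4, 15, 16, 12]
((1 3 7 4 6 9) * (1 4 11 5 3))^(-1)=(3 5 11 7)(4 9 6)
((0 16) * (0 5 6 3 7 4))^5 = ((0 16 5 6 3 7 4))^5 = (0 7 6 16 4 3 5)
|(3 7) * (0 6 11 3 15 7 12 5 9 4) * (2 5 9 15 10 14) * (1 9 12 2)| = |(0 6 11 3 2 5 15 7 10 14 1 9 4)| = 13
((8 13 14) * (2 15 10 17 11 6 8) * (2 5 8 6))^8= ((2 15 10 17 11)(5 8 13 14))^8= (2 17 15 11 10)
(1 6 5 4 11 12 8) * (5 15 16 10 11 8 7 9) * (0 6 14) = (0 6 15 16 10 11 12 7 9 5 4 8 1 14) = [6, 14, 2, 3, 8, 4, 15, 9, 1, 5, 11, 12, 7, 13, 0, 16, 10]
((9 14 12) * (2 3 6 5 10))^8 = (2 5 3 10 6)(9 12 14)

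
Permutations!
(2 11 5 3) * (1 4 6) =(1 4 6)(2 11 5 3) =[0, 4, 11, 2, 6, 3, 1, 7, 8, 9, 10, 5]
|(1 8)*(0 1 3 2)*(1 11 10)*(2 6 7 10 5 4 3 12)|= 12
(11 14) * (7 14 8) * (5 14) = [0, 1, 2, 3, 4, 14, 6, 5, 7, 9, 10, 8, 12, 13, 11] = (5 14 11 8 7)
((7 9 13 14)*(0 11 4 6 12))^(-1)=((0 11 4 6 12)(7 9 13 14))^(-1)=(0 12 6 4 11)(7 14 13 9)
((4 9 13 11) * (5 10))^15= ((4 9 13 11)(5 10))^15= (4 11 13 9)(5 10)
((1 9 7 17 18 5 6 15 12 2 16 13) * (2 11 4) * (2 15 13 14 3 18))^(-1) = (1 13 6 5 18 3 14 16 2 17 7 9)(4 11 12 15)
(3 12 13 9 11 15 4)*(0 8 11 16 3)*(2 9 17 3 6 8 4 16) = (0 4)(2 9)(3 12 13 17)(6 8 11 15 16) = [4, 1, 9, 12, 0, 5, 8, 7, 11, 2, 10, 15, 13, 17, 14, 16, 6, 3]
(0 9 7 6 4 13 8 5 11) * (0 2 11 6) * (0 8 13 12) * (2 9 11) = (13)(0 11 9 7 8 5 6 4 12) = [11, 1, 2, 3, 12, 6, 4, 8, 5, 7, 10, 9, 0, 13]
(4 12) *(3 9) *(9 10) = [0, 1, 2, 10, 12, 5, 6, 7, 8, 3, 9, 11, 4] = (3 10 9)(4 12)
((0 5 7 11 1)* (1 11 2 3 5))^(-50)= (11)(2 5)(3 7)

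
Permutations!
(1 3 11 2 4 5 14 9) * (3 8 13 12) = (1 8 13 12 3 11 2 4 5 14 9) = [0, 8, 4, 11, 5, 14, 6, 7, 13, 1, 10, 2, 3, 12, 9]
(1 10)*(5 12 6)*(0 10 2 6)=(0 10 1 2 6 5 12)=[10, 2, 6, 3, 4, 12, 5, 7, 8, 9, 1, 11, 0]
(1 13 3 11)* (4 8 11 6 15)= (1 13 3 6 15 4 8 11)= [0, 13, 2, 6, 8, 5, 15, 7, 11, 9, 10, 1, 12, 3, 14, 4]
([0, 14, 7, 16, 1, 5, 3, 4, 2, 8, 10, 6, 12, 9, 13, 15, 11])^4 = [0, 8, 14, 3, 9, 5, 6, 13, 1, 4, 10, 11, 12, 7, 2, 15, 16]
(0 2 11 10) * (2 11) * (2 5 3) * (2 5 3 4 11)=[2, 1, 3, 5, 11, 4, 6, 7, 8, 9, 0, 10]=(0 2 3 5 4 11 10)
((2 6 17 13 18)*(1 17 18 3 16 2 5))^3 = (1 3 6)(2 5 13)(16 18 17)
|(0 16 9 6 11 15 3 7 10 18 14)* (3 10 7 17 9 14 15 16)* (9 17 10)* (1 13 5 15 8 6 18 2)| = |(0 3 10 2 1 13 5 15 9 18 8 6 11 16 14)| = 15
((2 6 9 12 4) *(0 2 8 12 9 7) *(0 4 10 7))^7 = (0 2 6)(4 12 7 8 10)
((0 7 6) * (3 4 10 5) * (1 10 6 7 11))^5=((0 11 1 10 5 3 4 6))^5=(0 3 1 6 5 11 4 10)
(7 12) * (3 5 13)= (3 5 13)(7 12)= [0, 1, 2, 5, 4, 13, 6, 12, 8, 9, 10, 11, 7, 3]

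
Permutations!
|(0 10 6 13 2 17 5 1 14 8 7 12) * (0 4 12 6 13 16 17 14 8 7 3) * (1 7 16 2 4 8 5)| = |(0 10 13 4 12 8 3)(1 5 7 6 2 14 16 17)| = 56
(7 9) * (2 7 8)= [0, 1, 7, 3, 4, 5, 6, 9, 2, 8]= (2 7 9 8)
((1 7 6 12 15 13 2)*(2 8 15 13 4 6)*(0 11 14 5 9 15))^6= (0 4 11 6 14 12 5 13 9 8 15)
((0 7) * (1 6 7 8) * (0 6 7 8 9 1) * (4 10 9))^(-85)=((0 4 10 9 1 7 6 8))^(-85)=(0 9 6 4 1 8 10 7)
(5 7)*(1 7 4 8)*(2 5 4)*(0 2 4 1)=(0 2 5 4 8)(1 7)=[2, 7, 5, 3, 8, 4, 6, 1, 0]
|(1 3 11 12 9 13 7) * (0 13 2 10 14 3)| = 28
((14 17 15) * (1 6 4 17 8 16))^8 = (17)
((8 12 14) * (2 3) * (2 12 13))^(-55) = (2 13 8 14 12 3)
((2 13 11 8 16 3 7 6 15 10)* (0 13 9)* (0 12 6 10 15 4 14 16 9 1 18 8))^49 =(0 13 11)(1 7 14 12 18 10 16 6 8 2 3 4 9)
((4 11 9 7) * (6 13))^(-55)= ((4 11 9 7)(6 13))^(-55)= (4 11 9 7)(6 13)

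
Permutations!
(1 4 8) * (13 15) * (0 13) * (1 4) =(0 13 15)(4 8) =[13, 1, 2, 3, 8, 5, 6, 7, 4, 9, 10, 11, 12, 15, 14, 0]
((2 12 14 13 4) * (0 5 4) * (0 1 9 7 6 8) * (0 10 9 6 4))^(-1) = (0 5)(1 13 14 12 2 4 7 9 10 8 6)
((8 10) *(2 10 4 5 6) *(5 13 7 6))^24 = (2 4 6 8 7 10 13) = ((2 10 8 4 13 7 6))^24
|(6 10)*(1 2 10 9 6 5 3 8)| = 6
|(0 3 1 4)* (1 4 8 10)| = |(0 3 4)(1 8 10)| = 3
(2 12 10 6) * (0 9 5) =(0 9 5)(2 12 10 6) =[9, 1, 12, 3, 4, 0, 2, 7, 8, 5, 6, 11, 10]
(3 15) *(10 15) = (3 10 15) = [0, 1, 2, 10, 4, 5, 6, 7, 8, 9, 15, 11, 12, 13, 14, 3]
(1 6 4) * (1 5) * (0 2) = (0 2)(1 6 4 5) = [2, 6, 0, 3, 5, 1, 4]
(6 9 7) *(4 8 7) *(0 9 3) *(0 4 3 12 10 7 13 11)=(0 9 3 4 8 13 11)(6 12 10 7)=[9, 1, 2, 4, 8, 5, 12, 6, 13, 3, 7, 0, 10, 11]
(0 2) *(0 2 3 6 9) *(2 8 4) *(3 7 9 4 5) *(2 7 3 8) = (0 3 6 4 7 9)(5 8) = [3, 1, 2, 6, 7, 8, 4, 9, 5, 0]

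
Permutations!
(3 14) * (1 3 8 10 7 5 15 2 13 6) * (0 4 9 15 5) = (0 4 9 15 2 13 6 1 3 14 8 10 7) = [4, 3, 13, 14, 9, 5, 1, 0, 10, 15, 7, 11, 12, 6, 8, 2]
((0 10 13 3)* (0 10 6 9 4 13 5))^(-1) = (0 5 10 3 13 4 9 6)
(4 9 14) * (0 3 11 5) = (0 3 11 5)(4 9 14) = [3, 1, 2, 11, 9, 0, 6, 7, 8, 14, 10, 5, 12, 13, 4]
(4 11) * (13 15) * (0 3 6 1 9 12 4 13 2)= (0 3 6 1 9 12 4 11 13 15 2)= [3, 9, 0, 6, 11, 5, 1, 7, 8, 12, 10, 13, 4, 15, 14, 2]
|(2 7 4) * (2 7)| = |(4 7)| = 2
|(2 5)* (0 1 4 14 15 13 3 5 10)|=10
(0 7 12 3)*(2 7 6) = (0 6 2 7 12 3) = [6, 1, 7, 0, 4, 5, 2, 12, 8, 9, 10, 11, 3]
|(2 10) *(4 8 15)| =|(2 10)(4 8 15)| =6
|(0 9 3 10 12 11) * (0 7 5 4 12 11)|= |(0 9 3 10 11 7 5 4 12)|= 9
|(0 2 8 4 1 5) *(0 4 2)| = |(1 5 4)(2 8)| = 6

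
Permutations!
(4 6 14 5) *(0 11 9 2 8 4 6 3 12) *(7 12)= (0 11 9 2 8 4 3 7 12)(5 6 14)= [11, 1, 8, 7, 3, 6, 14, 12, 4, 2, 10, 9, 0, 13, 5]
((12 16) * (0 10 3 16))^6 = (0 10 3 16 12)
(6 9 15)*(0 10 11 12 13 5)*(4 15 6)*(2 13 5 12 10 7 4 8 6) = (0 7 4 15 8 6 9 2 13 12 5)(10 11) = [7, 1, 13, 3, 15, 0, 9, 4, 6, 2, 11, 10, 5, 12, 14, 8]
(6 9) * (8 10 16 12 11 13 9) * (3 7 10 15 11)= [0, 1, 2, 7, 4, 5, 8, 10, 15, 6, 16, 13, 3, 9, 14, 11, 12]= (3 7 10 16 12)(6 8 15 11 13 9)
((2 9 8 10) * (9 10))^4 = (10)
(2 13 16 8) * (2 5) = [0, 1, 13, 3, 4, 2, 6, 7, 5, 9, 10, 11, 12, 16, 14, 15, 8] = (2 13 16 8 5)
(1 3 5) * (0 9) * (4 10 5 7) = (0 9)(1 3 7 4 10 5) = [9, 3, 2, 7, 10, 1, 6, 4, 8, 0, 5]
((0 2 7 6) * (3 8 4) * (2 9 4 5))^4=(0 8 6 3 7 4 2 9 5)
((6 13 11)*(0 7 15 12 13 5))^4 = ((0 7 15 12 13 11 6 5))^4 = (0 13)(5 12)(6 15)(7 11)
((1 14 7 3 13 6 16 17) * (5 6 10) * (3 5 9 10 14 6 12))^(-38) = (1 16)(3 5 14)(6 17)(7 13 12) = ((1 6 16 17)(3 13 14 7 5 12)(9 10))^(-38)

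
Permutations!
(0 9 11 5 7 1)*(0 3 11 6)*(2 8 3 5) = (0 9 6)(1 5 7)(2 8 3 11) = [9, 5, 8, 11, 4, 7, 0, 1, 3, 6, 10, 2]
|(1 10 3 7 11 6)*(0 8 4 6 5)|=10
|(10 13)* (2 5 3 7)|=4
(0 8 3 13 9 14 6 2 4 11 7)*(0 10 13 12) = (0 8 3 12)(2 4 11 7 10 13 9 14 6) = [8, 1, 4, 12, 11, 5, 2, 10, 3, 14, 13, 7, 0, 9, 6]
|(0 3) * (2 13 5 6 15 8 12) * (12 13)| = |(0 3)(2 12)(5 6 15 8 13)| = 10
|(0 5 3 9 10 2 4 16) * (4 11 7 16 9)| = 10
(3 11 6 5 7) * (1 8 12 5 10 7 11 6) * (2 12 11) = (1 8 11)(2 12 5)(3 6 10 7) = [0, 8, 12, 6, 4, 2, 10, 3, 11, 9, 7, 1, 5]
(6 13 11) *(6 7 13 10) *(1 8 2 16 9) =[0, 8, 16, 3, 4, 5, 10, 13, 2, 1, 6, 7, 12, 11, 14, 15, 9] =(1 8 2 16 9)(6 10)(7 13 11)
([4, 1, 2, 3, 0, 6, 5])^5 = [4, 1, 2, 3, 0, 6, 5]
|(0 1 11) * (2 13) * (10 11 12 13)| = |(0 1 12 13 2 10 11)| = 7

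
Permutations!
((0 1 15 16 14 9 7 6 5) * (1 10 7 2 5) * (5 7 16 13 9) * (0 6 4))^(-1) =(0 4 7 2 9 13 15 1 6 5 14 16 10)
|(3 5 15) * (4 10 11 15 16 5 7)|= |(3 7 4 10 11 15)(5 16)|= 6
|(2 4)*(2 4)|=1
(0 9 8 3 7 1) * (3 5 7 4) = (0 9 8 5 7 1)(3 4) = [9, 0, 2, 4, 3, 7, 6, 1, 5, 8]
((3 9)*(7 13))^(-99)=((3 9)(7 13))^(-99)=(3 9)(7 13)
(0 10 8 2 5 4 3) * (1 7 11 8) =(0 10 1 7 11 8 2 5 4 3) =[10, 7, 5, 0, 3, 4, 6, 11, 2, 9, 1, 8]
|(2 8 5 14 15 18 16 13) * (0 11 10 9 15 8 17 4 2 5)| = |(0 11 10 9 15 18 16 13 5 14 8)(2 17 4)| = 33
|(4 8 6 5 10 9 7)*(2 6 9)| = |(2 6 5 10)(4 8 9 7)| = 4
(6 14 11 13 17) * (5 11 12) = (5 11 13 17 6 14 12) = [0, 1, 2, 3, 4, 11, 14, 7, 8, 9, 10, 13, 5, 17, 12, 15, 16, 6]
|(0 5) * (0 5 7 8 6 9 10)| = |(0 7 8 6 9 10)| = 6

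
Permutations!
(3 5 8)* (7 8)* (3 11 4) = (3 5 7 8 11 4) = [0, 1, 2, 5, 3, 7, 6, 8, 11, 9, 10, 4]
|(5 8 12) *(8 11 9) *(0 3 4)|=15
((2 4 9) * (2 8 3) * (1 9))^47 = (1 4 2 3 8 9)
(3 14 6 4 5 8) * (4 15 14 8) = (3 8)(4 5)(6 15 14) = [0, 1, 2, 8, 5, 4, 15, 7, 3, 9, 10, 11, 12, 13, 6, 14]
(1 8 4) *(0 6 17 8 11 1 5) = (0 6 17 8 4 5)(1 11) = [6, 11, 2, 3, 5, 0, 17, 7, 4, 9, 10, 1, 12, 13, 14, 15, 16, 8]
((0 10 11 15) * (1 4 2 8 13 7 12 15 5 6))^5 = (0 1 7 11 2 15 6 13 10 4 12 5 8)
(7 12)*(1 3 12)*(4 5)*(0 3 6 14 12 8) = [3, 6, 2, 8, 5, 4, 14, 1, 0, 9, 10, 11, 7, 13, 12] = (0 3 8)(1 6 14 12 7)(4 5)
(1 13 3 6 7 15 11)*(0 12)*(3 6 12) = (0 3 12)(1 13 6 7 15 11) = [3, 13, 2, 12, 4, 5, 7, 15, 8, 9, 10, 1, 0, 6, 14, 11]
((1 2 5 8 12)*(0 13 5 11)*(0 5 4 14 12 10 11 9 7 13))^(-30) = (1 9 13 14)(2 7 4 12)(5 10)(8 11)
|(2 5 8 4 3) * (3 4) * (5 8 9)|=|(2 8 3)(5 9)|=6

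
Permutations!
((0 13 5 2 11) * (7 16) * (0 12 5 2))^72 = ((0 13 2 11 12 5)(7 16))^72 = (16)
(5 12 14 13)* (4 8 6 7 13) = [0, 1, 2, 3, 8, 12, 7, 13, 6, 9, 10, 11, 14, 5, 4] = (4 8 6 7 13 5 12 14)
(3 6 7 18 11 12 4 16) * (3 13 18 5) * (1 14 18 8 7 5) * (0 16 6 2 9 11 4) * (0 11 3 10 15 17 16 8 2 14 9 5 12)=(0 8 7 1 9 3 14 18 4 6 12 11)(2 5 10 15 17 16 13)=[8, 9, 5, 14, 6, 10, 12, 1, 7, 3, 15, 0, 11, 2, 18, 17, 13, 16, 4]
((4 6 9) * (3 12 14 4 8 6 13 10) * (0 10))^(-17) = (0 14 10 4 3 13 12)(6 9 8)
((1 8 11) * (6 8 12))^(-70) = (12)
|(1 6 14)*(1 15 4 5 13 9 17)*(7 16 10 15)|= 12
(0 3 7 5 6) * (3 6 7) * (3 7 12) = (0 6)(3 7 5 12) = [6, 1, 2, 7, 4, 12, 0, 5, 8, 9, 10, 11, 3]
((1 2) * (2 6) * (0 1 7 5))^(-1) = (0 5 7 2 6 1)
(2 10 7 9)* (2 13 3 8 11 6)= [0, 1, 10, 8, 4, 5, 2, 9, 11, 13, 7, 6, 12, 3]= (2 10 7 9 13 3 8 11 6)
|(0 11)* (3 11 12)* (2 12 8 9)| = |(0 8 9 2 12 3 11)| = 7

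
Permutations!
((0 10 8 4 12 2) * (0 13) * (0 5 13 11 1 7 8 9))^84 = (13)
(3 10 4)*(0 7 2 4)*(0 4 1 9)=[7, 9, 1, 10, 3, 5, 6, 2, 8, 0, 4]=(0 7 2 1 9)(3 10 4)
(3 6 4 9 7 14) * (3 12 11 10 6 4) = (3 4 9 7 14 12 11 10 6) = [0, 1, 2, 4, 9, 5, 3, 14, 8, 7, 6, 10, 11, 13, 12]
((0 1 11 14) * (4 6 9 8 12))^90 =((0 1 11 14)(4 6 9 8 12))^90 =(0 11)(1 14)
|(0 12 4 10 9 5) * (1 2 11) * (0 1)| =9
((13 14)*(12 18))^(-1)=((12 18)(13 14))^(-1)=(12 18)(13 14)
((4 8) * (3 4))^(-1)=(3 8 4)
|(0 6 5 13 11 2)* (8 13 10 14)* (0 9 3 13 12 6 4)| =|(0 4)(2 9 3 13 11)(5 10 14 8 12 6)| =30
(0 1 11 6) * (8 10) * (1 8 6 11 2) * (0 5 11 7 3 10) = (0 8)(1 2)(3 10 6 5 11 7) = [8, 2, 1, 10, 4, 11, 5, 3, 0, 9, 6, 7]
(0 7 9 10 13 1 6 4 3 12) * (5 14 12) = (0 7 9 10 13 1 6 4 3 5 14 12) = [7, 6, 2, 5, 3, 14, 4, 9, 8, 10, 13, 11, 0, 1, 12]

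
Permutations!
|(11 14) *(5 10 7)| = 6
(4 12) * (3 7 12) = (3 7 12 4) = [0, 1, 2, 7, 3, 5, 6, 12, 8, 9, 10, 11, 4]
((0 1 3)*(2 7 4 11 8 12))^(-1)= (0 3 1)(2 12 8 11 4 7)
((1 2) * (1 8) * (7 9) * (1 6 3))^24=((1 2 8 6 3)(7 9))^24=(9)(1 3 6 8 2)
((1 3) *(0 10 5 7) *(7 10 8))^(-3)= ((0 8 7)(1 3)(5 10))^(-3)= (1 3)(5 10)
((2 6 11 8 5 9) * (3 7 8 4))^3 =(2 4 8)(3 5 6)(7 9 11)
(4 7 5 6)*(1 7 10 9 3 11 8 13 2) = [0, 7, 1, 11, 10, 6, 4, 5, 13, 3, 9, 8, 12, 2] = (1 7 5 6 4 10 9 3 11 8 13 2)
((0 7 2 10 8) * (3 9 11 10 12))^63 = (12)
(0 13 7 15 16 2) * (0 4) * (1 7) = (0 13 1 7 15 16 2 4) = [13, 7, 4, 3, 0, 5, 6, 15, 8, 9, 10, 11, 12, 1, 14, 16, 2]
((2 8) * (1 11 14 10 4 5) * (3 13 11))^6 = ((1 3 13 11 14 10 4 5)(2 8))^6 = (1 4 14 13)(3 5 10 11)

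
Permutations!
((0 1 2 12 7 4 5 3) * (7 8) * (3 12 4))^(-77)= ((0 1 2 4 5 12 8 7 3))^(-77)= (0 5 3 4 7 2 8 1 12)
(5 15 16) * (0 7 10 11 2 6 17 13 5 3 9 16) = [7, 1, 6, 9, 4, 15, 17, 10, 8, 16, 11, 2, 12, 5, 14, 0, 3, 13] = (0 7 10 11 2 6 17 13 5 15)(3 9 16)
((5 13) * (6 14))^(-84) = ((5 13)(6 14))^(-84) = (14)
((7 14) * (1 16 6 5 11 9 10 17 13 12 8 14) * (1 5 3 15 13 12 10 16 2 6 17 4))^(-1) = ((1 2 6 3 15 13 10 4)(5 11 9 16 17 12 8 14 7))^(-1) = (1 4 10 13 15 3 6 2)(5 7 14 8 12 17 16 9 11)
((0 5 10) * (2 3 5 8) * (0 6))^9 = ((0 8 2 3 5 10 6))^9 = (0 2 5 6 8 3 10)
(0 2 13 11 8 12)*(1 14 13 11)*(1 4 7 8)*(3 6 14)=(0 2 11 1 3 6 14 13 4 7 8 12)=[2, 3, 11, 6, 7, 5, 14, 8, 12, 9, 10, 1, 0, 4, 13]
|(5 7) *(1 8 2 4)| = |(1 8 2 4)(5 7)| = 4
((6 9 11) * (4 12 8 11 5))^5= (4 9 11 12 5 6 8)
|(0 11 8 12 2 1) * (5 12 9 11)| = 15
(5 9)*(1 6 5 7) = [0, 6, 2, 3, 4, 9, 5, 1, 8, 7] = (1 6 5 9 7)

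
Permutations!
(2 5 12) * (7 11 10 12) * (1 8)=[0, 8, 5, 3, 4, 7, 6, 11, 1, 9, 12, 10, 2]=(1 8)(2 5 7 11 10 12)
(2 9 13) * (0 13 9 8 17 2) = (0 13)(2 8 17) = [13, 1, 8, 3, 4, 5, 6, 7, 17, 9, 10, 11, 12, 0, 14, 15, 16, 2]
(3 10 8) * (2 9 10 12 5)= (2 9 10 8 3 12 5)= [0, 1, 9, 12, 4, 2, 6, 7, 3, 10, 8, 11, 5]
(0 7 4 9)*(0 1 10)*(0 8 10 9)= (0 7 4)(1 9)(8 10)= [7, 9, 2, 3, 0, 5, 6, 4, 10, 1, 8]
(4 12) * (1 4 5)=[0, 4, 2, 3, 12, 1, 6, 7, 8, 9, 10, 11, 5]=(1 4 12 5)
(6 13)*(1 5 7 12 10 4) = (1 5 7 12 10 4)(6 13) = [0, 5, 2, 3, 1, 7, 13, 12, 8, 9, 4, 11, 10, 6]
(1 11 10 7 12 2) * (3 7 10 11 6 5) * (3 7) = (1 6 5 7 12 2) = [0, 6, 1, 3, 4, 7, 5, 12, 8, 9, 10, 11, 2]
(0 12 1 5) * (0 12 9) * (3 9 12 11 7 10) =(0 12 1 5 11 7 10 3 9) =[12, 5, 2, 9, 4, 11, 6, 10, 8, 0, 3, 7, 1]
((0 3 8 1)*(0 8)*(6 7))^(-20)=((0 3)(1 8)(6 7))^(-20)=(8)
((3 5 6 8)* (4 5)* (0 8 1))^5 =((0 8 3 4 5 6 1))^5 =(0 6 4 8 1 5 3)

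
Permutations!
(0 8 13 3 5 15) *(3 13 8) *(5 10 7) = (0 3 10 7 5 15) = [3, 1, 2, 10, 4, 15, 6, 5, 8, 9, 7, 11, 12, 13, 14, 0]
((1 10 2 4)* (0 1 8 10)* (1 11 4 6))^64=((0 11 4 8 10 2 6 1))^64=(11)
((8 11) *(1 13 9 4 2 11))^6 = (1 8 11 2 4 9 13)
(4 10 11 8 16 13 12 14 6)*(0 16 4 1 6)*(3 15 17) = (0 16 13 12 14)(1 6)(3 15 17)(4 10 11 8) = [16, 6, 2, 15, 10, 5, 1, 7, 4, 9, 11, 8, 14, 12, 0, 17, 13, 3]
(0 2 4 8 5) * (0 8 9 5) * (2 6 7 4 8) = [6, 1, 8, 3, 9, 2, 7, 4, 0, 5] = (0 6 7 4 9 5 2 8)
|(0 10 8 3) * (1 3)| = |(0 10 8 1 3)| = 5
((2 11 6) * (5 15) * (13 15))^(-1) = ((2 11 6)(5 13 15))^(-1) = (2 6 11)(5 15 13)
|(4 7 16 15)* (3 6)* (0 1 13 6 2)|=|(0 1 13 6 3 2)(4 7 16 15)|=12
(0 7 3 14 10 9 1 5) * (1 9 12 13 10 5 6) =(0 7 3 14 5)(1 6)(10 12 13) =[7, 6, 2, 14, 4, 0, 1, 3, 8, 9, 12, 11, 13, 10, 5]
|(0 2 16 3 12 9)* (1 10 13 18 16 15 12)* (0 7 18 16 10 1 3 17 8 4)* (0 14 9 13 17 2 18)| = |(0 18 10 17 8 4 14 9 7)(2 15 12 13 16)| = 45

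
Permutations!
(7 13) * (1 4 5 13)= [0, 4, 2, 3, 5, 13, 6, 1, 8, 9, 10, 11, 12, 7]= (1 4 5 13 7)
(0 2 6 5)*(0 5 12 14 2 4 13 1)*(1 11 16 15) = (0 4 13 11 16 15 1)(2 6 12 14) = [4, 0, 6, 3, 13, 5, 12, 7, 8, 9, 10, 16, 14, 11, 2, 1, 15]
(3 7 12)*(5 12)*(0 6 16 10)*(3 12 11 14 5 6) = (0 3 7 6 16 10)(5 11 14) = [3, 1, 2, 7, 4, 11, 16, 6, 8, 9, 0, 14, 12, 13, 5, 15, 10]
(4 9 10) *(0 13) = (0 13)(4 9 10) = [13, 1, 2, 3, 9, 5, 6, 7, 8, 10, 4, 11, 12, 0]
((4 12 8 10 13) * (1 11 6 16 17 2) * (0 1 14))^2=(0 11 16 2)(1 6 17 14)(4 8 13 12 10)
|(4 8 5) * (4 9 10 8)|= 4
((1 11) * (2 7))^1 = (1 11)(2 7)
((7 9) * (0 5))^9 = ((0 5)(7 9))^9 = (0 5)(7 9)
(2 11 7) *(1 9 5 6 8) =(1 9 5 6 8)(2 11 7) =[0, 9, 11, 3, 4, 6, 8, 2, 1, 5, 10, 7]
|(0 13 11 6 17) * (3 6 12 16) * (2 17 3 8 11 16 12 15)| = 8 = |(0 13 16 8 11 15 2 17)(3 6)|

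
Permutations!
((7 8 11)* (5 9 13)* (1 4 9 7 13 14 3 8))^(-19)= ((1 4 9 14 3 8 11 13 5 7))^(-19)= (1 4 9 14 3 8 11 13 5 7)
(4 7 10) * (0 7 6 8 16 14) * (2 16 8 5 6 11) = (0 7 10 4 11 2 16 14)(5 6) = [7, 1, 16, 3, 11, 6, 5, 10, 8, 9, 4, 2, 12, 13, 0, 15, 14]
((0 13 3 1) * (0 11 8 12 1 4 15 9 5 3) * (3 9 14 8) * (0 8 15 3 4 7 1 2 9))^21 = (1 11 4 3 7)(14 15)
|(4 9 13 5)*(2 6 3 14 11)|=20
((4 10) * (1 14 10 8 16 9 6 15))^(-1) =(1 15 6 9 16 8 4 10 14) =((1 14 10 4 8 16 9 6 15))^(-1)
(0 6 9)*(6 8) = (0 8 6 9) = [8, 1, 2, 3, 4, 5, 9, 7, 6, 0]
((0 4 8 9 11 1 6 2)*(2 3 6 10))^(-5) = ((0 4 8 9 11 1 10 2)(3 6))^(-5) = (0 9 10 4 11 2 8 1)(3 6)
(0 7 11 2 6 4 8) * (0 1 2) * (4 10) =[7, 2, 6, 3, 8, 5, 10, 11, 1, 9, 4, 0] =(0 7 11)(1 2 6 10 4 8)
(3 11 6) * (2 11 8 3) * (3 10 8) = (2 11 6)(8 10) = [0, 1, 11, 3, 4, 5, 2, 7, 10, 9, 8, 6]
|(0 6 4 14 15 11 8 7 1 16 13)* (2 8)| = 12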